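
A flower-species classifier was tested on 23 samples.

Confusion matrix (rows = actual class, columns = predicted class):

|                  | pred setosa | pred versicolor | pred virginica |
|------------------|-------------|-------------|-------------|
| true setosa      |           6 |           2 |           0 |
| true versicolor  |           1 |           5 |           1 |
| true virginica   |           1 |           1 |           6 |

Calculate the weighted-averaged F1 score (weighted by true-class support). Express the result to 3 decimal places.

Per-class F1 score (2·TP/(2·TP+FP+FN)):
  setosa: TP=6, FP=1+1=2, FN=2+0=2 → 12/16 = 0.7500
  versicolor: TP=5, FP=2+1=3, FN=1+1=2 → 10/15 = 0.6667
  virginica: TP=6, FP=0+1=1, FN=1+1=2 → 12/15 = 0.8000
Weighted-F1 score = Σ (supportᵢ/N)·F1 scoreᵢ with N=23: (8/23)·0.7500 + (7/23)·0.6667 + (8/23)·0.8000 = 0.742

0.742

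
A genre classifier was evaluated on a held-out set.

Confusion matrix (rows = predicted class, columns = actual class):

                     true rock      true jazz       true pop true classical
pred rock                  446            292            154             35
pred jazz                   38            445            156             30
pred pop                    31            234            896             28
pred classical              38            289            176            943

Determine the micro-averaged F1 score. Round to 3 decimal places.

Micro-averaging pools counts across classes: ΣTP=2730, ΣFP=1501, ΣFN=1501.
Micro-F1 score = 2·TP/(2·TP+FP+FN) on pooled counts = 0.645 (equals overall accuracy in single-label multiclass).

0.645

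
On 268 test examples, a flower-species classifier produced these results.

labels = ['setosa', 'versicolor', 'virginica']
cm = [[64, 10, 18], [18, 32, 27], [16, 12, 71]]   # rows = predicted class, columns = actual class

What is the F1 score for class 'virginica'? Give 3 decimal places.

0.660

Treat 'virginica' as positive and all other classes as negative.
F1 score = 2·TP/(2·TP+FP+FN).
virginica: TP=71, FP=16+12=28, FN=18+27=45 → 142/215 = 0.6605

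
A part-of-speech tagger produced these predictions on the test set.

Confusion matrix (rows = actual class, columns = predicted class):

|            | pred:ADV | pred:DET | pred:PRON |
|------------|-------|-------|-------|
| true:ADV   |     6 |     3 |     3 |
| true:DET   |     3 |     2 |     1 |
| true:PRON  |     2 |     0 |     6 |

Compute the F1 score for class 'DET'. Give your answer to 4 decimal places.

Take TP from the diagonal, FP from the rest of the 'DET' prediction marginal, FN from the rest of the 'DET' actual marginal.
F1 score = 2·TP/(2·TP+FP+FN).
DET: TP=2, FP=3+0=3, FN=3+1=4 → 4/11 = 0.36364

0.3636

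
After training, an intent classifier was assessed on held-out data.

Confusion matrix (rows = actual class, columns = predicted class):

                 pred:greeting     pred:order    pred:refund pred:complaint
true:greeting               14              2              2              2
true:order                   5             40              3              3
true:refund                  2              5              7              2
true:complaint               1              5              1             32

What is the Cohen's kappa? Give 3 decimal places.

0.624

Observed agreement pₒ = trace/N = 93/126 = 0.7381
Expected agreement pₑ = Σ (rowᵢ·colᵢ)/N² = (20·22 + 51·52 + 16·13 + 39·39)/126² = 0.3037
κ = (pₒ − pₑ)/(1 − pₑ) = (0.7381 − 0.3037)/(1 − 0.3037) = 0.624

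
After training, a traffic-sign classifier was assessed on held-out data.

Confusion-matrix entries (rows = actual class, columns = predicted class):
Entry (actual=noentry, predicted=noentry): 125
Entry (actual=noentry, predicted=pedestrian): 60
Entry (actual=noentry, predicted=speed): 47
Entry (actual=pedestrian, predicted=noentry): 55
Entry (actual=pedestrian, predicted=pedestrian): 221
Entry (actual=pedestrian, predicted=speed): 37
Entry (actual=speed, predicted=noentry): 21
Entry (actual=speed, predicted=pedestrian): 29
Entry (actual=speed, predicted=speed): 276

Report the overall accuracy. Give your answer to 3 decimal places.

0.714

Accuracy = trace / total = (125+221+276=622) / 871 = 622/871 = 0.714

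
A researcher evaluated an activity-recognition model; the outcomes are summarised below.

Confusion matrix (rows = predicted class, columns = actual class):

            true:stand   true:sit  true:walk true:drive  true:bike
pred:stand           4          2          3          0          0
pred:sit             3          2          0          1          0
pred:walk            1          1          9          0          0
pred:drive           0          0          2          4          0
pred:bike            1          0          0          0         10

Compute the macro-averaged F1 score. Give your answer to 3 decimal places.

0.642

Per-class F1 score (2·TP/(2·TP+FP+FN)):
  stand: TP=4, FP=2+3+0+0=5, FN=3+1+0+1=5 → 8/18 = 0.4444
  sit: TP=2, FP=3+0+1+0=4, FN=2+1+0+0=3 → 4/11 = 0.3636
  walk: TP=9, FP=1+1+0+0=2, FN=3+0+2+0=5 → 18/25 = 0.7200
  drive: TP=4, FP=0+0+2+0=2, FN=0+1+0+0=1 → 8/11 = 0.7273
  bike: TP=10, FP=1+0+0+0=1, FN=0+0+0+0=0 → 20/21 = 0.9524
Macro-F1 score = mean = (0.4444 + 0.3636 + 0.7200 + 0.7273 + 0.9524) / 5 = 0.642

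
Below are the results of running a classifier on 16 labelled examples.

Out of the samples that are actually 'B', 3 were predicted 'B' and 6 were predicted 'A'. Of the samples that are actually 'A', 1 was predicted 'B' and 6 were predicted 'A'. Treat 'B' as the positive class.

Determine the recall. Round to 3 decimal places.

0.333

Recall = TP/(TP+FN) = 3/(3+6) = 3/9 = 0.333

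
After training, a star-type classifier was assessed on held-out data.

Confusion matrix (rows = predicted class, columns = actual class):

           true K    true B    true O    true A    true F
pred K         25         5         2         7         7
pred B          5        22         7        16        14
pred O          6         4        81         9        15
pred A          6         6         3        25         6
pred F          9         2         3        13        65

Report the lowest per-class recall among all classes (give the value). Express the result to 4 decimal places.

0.3571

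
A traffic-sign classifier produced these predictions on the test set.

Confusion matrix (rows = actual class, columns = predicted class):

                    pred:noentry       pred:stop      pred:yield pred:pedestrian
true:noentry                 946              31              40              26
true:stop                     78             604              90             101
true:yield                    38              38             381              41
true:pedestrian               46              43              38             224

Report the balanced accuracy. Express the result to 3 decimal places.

0.751

Balanced accuracy = mean of per-class recall.
  noentry: recall = 946/1043 = 0.9070
  stop: recall = 604/873 = 0.6919
  yield: recall = 381/498 = 0.7651
  pedestrian: recall = 224/351 = 0.6382
Mean = (0.9070 + 0.6919 + 0.7651 + 0.6382) / 4 = 0.751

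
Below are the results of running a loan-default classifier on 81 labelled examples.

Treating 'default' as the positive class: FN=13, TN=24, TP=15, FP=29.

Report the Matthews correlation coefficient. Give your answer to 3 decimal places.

MCC = (TP·TN − FP·FN) / √((TP+FP)(TP+FN)(TN+FP)(TN+FN))
Numerator = 15·24 − 29·13 = -17
Denominator = √(44·28·53·37) = √2415952 = 1554.3333
MCC = -17 / 1554.3333 = -0.011

-0.011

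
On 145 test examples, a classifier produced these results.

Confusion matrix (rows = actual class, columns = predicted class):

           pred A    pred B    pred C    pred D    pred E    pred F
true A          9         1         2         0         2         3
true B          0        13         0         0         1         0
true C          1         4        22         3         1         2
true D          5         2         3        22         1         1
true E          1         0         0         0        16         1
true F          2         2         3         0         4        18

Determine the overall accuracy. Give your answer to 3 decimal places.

0.690

Accuracy = trace / total = (9+13+22+22+16+18=100) / 145 = 100/145 = 0.690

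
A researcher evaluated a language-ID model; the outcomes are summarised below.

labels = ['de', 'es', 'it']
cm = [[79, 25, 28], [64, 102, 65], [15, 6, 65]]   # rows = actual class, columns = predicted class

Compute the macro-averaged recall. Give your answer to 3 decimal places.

0.599

Per-class recall (TP/(TP+FN)):
  de: TP=79, FN=25+28=53 → 79/132 = 0.5985
  es: TP=102, FN=64+65=129 → 102/231 = 0.4416
  it: TP=65, FN=15+6=21 → 65/86 = 0.7558
Macro-recall = mean = (0.5985 + 0.4416 + 0.7558) / 3 = 0.599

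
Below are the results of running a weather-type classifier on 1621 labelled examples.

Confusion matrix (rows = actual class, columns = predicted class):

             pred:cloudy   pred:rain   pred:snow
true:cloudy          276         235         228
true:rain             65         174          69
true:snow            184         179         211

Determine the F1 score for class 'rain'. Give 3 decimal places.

0.388

One-vs-rest for 'rain': TP = diagonal; FP = other classes predicted 'rain'; FN = 'rain' predicted as other.
F1 score = 2·TP/(2·TP+FP+FN).
rain: TP=174, FP=235+179=414, FN=65+69=134 → 348/896 = 0.3884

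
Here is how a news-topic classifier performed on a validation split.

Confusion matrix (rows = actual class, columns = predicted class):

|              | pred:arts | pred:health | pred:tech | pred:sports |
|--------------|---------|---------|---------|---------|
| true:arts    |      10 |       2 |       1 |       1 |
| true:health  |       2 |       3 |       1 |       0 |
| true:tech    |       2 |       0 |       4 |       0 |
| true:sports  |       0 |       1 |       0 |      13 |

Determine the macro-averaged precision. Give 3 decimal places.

Per-class precision (TP/(TP+FP)):
  arts: TP=10, FP=2+2+0=4 → 10/14 = 0.7143
  health: TP=3, FP=2+0+1=3 → 3/6 = 0.5000
  tech: TP=4, FP=1+1+0=2 → 4/6 = 0.6667
  sports: TP=13, FP=1+0+0=1 → 13/14 = 0.9286
Macro-precision = mean = (0.7143 + 0.5000 + 0.6667 + 0.9286) / 4 = 0.702

0.702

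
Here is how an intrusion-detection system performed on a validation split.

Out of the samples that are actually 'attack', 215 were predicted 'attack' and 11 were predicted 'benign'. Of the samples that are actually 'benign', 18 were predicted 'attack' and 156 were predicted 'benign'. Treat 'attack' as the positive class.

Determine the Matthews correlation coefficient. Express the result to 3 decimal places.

MCC = (TP·TN − FP·FN) / √((TP+FP)(TP+FN)(TN+FP)(TN+FN))
Numerator = 215·156 − 18·11 = 33342
Denominator = √(233·226·174·167) = √1530136164 = 39116.9549
MCC = 33342 / 39116.9549 = 0.852

0.852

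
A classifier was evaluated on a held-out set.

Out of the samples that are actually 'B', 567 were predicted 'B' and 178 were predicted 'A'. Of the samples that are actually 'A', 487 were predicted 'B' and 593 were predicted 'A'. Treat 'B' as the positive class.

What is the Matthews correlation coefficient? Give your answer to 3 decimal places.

MCC = (TP·TN − FP·FN) / √((TP+FP)(TP+FN)(TN+FP)(TN+FN))
Numerator = 567·593 − 487·178 = 249545
Denominator = √(1054·745·1080·771) = √653845316400 = 808607.0222
MCC = 249545 / 808607.0222 = 0.309

0.309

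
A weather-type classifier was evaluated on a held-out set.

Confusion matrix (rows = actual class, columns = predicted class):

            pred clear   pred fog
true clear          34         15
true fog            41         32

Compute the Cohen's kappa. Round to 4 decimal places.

0.1216

Observed agreement pₒ = trace/N = 66/122 = 0.54098
Expected agreement pₑ = Σ (rowᵢ·colᵢ)/N² = (49·75 + 73·47)/122² = 0.47743
κ = (pₒ − pₑ)/(1 − pₑ) = (0.54098 − 0.47743)/(1 − 0.47743) = 0.1216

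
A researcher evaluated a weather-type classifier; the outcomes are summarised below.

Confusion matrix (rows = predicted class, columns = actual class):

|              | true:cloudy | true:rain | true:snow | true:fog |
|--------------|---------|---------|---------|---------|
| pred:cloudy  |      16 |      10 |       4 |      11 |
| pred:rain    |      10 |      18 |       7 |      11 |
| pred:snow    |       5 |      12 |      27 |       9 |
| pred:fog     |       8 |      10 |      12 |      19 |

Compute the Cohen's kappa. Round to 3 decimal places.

Observed agreement pₒ = trace/N = 80/189 = 0.4233
Expected agreement pₑ = Σ (rowᵢ·colᵢ)/N² = (39·41 + 50·46 + 50·53 + 50·49)/189² = 0.2519
κ = (pₒ − pₑ)/(1 − pₑ) = (0.4233 − 0.2519)/(1 − 0.2519) = 0.229

0.229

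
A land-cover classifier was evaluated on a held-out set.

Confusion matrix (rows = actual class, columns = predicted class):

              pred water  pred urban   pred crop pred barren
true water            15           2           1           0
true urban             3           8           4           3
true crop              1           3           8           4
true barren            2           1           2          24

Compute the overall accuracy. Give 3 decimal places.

Accuracy = trace / total = (15+8+8+24=55) / 81 = 55/81 = 0.679

0.679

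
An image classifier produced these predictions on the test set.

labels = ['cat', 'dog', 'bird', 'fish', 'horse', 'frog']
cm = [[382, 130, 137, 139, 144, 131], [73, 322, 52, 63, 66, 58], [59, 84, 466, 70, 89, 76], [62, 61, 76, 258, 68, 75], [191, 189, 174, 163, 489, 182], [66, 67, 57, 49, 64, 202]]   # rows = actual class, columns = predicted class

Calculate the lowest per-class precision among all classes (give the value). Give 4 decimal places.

0.2790

Per-class precision (TP/(TP+FP)):
  cat: TP=382, FP=73+59+62+191+66=451 → 382/833 = 0.45858
  dog: TP=322, FP=130+84+61+189+67=531 → 322/853 = 0.37749
  bird: TP=466, FP=137+52+76+174+57=496 → 466/962 = 0.48441
  fish: TP=258, FP=139+63+70+163+49=484 → 258/742 = 0.34771
  horse: TP=489, FP=144+66+89+68+64=431 → 489/920 = 0.53152
  frog: TP=202, FP=131+58+76+75+182=522 → 202/724 = 0.27901
Lowest is class 'frog' with precision = 0.2790.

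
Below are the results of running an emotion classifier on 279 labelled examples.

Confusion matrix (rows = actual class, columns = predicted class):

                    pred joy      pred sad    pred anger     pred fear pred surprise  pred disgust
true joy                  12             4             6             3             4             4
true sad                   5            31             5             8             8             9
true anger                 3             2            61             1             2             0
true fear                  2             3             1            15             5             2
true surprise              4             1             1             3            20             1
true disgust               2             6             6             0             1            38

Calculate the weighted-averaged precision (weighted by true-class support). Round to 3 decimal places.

Per-class precision (TP/(TP+FP)):
  joy: TP=12, FP=5+3+2+4+2=16 → 12/28 = 0.4286
  sad: TP=31, FP=4+2+3+1+6=16 → 31/47 = 0.6596
  anger: TP=61, FP=6+5+1+1+6=19 → 61/80 = 0.7625
  fear: TP=15, FP=3+8+1+3+0=15 → 15/30 = 0.5000
  surprise: TP=20, FP=4+8+2+5+1=20 → 20/40 = 0.5000
  disgust: TP=38, FP=4+9+0+2+1=16 → 38/54 = 0.7037
Weighted-precision = Σ (supportᵢ/N)·precisionᵢ with N=279: (33/279)·0.4286 + (66/279)·0.6596 + (69/279)·0.7625 + (28/279)·0.5000 + (30/279)·0.5000 + (53/279)·0.7037 = 0.633

0.633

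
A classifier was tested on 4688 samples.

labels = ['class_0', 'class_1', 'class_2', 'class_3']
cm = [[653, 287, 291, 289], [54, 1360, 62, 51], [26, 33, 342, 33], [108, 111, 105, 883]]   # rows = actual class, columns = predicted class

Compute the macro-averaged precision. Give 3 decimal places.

Per-class precision (TP/(TP+FP)):
  class_0: TP=653, FP=54+26+108=188 → 653/841 = 0.7765
  class_1: TP=1360, FP=287+33+111=431 → 1360/1791 = 0.7594
  class_2: TP=342, FP=291+62+105=458 → 342/800 = 0.4275
  class_3: TP=883, FP=289+51+33=373 → 883/1256 = 0.7030
Macro-precision = mean = (0.7765 + 0.7594 + 0.4275 + 0.7030) / 4 = 0.667

0.667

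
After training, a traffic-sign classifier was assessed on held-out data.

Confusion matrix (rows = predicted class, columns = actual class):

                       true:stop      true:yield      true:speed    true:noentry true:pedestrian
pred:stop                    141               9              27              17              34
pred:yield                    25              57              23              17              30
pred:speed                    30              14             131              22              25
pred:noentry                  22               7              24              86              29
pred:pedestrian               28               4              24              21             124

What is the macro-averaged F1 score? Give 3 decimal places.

Per-class F1 score (2·TP/(2·TP+FP+FN)):
  stop: TP=141, FP=9+27+17+34=87, FN=25+30+22+28=105 → 282/474 = 0.5949
  yield: TP=57, FP=25+23+17+30=95, FN=9+14+7+4=34 → 114/243 = 0.4691
  speed: TP=131, FP=30+14+22+25=91, FN=27+23+24+24=98 → 262/451 = 0.5809
  noentry: TP=86, FP=22+7+24+29=82, FN=17+17+22+21=77 → 172/331 = 0.5196
  pedestrian: TP=124, FP=28+4+24+21=77, FN=34+30+25+29=118 → 248/443 = 0.5598
Macro-F1 score = mean = (0.5949 + 0.4691 + 0.5809 + 0.5196 + 0.5598) / 5 = 0.545

0.545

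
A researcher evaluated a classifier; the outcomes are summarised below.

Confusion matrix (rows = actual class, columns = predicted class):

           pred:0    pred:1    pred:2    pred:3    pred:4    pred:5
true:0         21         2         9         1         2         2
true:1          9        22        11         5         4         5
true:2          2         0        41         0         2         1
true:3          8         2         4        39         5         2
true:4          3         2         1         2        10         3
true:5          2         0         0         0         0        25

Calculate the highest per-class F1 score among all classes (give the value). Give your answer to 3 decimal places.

Per-class F1 score (2·TP/(2·TP+FP+FN)):
  0: TP=21, FP=9+2+8+3+2=24, FN=2+9+1+2+2=16 → 42/82 = 0.5122
  1: TP=22, FP=2+0+2+2+0=6, FN=9+11+5+4+5=34 → 44/84 = 0.5238
  2: TP=41, FP=9+11+4+1+0=25, FN=2+0+0+2+1=5 → 82/112 = 0.7321
  3: TP=39, FP=1+5+0+2+0=8, FN=8+2+4+5+2=21 → 78/107 = 0.7290
  4: TP=10, FP=2+4+2+5+0=13, FN=3+2+1+2+3=11 → 20/44 = 0.4545
  5: TP=25, FP=2+5+1+2+3=13, FN=2+0+0+0+0=2 → 50/65 = 0.7692
Highest is class '5' with F1 score = 0.769.

0.769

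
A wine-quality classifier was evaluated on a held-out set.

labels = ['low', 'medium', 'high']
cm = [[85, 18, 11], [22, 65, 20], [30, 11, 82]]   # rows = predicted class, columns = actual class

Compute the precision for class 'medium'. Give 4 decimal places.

0.6075

One-vs-rest for 'medium': TP = diagonal; FP = other classes predicted 'medium'; FN = 'medium' predicted as other.
precision = TP/(TP+FP).
medium: TP=65, FP=22+20=42 → 65/107 = 0.60748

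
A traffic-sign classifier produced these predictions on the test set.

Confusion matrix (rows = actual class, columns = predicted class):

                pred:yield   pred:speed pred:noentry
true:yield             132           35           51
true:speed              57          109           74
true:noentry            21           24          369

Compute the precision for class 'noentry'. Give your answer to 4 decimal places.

One-vs-rest for 'noentry': TP = diagonal; FP = other classes predicted 'noentry'; FN = 'noentry' predicted as other.
precision = TP/(TP+FP).
noentry: TP=369, FP=51+74=125 → 369/494 = 0.74696

0.7470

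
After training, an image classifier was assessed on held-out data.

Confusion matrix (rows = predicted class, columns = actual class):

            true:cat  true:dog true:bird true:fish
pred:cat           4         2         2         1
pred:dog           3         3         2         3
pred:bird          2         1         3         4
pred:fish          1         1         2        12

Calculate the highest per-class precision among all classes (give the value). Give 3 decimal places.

0.750

Per-class precision (TP/(TP+FP)):
  cat: TP=4, FP=2+2+1=5 → 4/9 = 0.4444
  dog: TP=3, FP=3+2+3=8 → 3/11 = 0.2727
  bird: TP=3, FP=2+1+4=7 → 3/10 = 0.3000
  fish: TP=12, FP=1+1+2=4 → 12/16 = 0.7500
Highest is class 'fish' with precision = 0.750.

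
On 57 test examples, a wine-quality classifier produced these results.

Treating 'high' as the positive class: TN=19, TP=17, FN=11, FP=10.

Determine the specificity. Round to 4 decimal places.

0.6552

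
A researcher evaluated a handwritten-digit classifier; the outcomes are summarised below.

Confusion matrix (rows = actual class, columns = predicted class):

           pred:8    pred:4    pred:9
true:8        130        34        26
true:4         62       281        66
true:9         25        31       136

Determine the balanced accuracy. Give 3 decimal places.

Balanced accuracy = mean of per-class recall.
  8: recall = 130/190 = 0.6842
  4: recall = 281/409 = 0.6870
  9: recall = 136/192 = 0.7083
Mean = (0.6842 + 0.6870 + 0.7083) / 3 = 0.693

0.693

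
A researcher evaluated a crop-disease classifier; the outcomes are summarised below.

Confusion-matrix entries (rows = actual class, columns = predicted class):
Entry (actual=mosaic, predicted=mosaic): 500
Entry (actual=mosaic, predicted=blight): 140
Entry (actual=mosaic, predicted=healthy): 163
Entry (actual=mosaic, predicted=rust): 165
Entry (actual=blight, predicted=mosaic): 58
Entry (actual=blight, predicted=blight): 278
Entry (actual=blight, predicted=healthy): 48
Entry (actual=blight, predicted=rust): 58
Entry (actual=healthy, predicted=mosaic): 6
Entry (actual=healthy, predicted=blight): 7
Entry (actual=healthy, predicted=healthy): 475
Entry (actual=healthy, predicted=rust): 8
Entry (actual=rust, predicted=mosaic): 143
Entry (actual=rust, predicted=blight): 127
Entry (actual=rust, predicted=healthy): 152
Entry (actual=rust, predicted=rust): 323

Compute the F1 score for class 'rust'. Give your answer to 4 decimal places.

0.4973

One-vs-rest for 'rust': TP = diagonal; FP = other classes predicted 'rust'; FN = 'rust' predicted as other.
F1 score = 2·TP/(2·TP+FP+FN).
rust: TP=323, FP=165+58+8=231, FN=143+127+152=422 → 646/1299 = 0.49731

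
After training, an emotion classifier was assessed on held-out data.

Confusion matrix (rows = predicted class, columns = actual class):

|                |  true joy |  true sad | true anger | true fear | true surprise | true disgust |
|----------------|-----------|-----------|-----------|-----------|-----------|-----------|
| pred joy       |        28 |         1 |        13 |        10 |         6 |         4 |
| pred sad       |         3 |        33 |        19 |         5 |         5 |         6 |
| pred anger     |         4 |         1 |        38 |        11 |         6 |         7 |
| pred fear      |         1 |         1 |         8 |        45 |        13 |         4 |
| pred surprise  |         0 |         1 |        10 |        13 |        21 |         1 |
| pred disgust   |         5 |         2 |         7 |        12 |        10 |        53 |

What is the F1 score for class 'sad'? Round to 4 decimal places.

0.6000

Treat 'sad' as positive and all other classes as negative.
F1 score = 2·TP/(2·TP+FP+FN).
sad: TP=33, FP=3+19+5+5+6=38, FN=1+1+1+1+2=6 → 66/110 = 0.60000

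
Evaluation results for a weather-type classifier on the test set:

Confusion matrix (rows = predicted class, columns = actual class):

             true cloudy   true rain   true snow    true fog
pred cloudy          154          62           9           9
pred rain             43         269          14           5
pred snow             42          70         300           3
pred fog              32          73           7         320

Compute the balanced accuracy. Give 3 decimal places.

Balanced accuracy = mean of per-class recall.
  cloudy: recall = 154/271 = 0.5683
  rain: recall = 269/474 = 0.5675
  snow: recall = 300/330 = 0.9091
  fog: recall = 320/337 = 0.9496
Mean = (0.5683 + 0.5675 + 0.9091 + 0.9496) / 4 = 0.749

0.749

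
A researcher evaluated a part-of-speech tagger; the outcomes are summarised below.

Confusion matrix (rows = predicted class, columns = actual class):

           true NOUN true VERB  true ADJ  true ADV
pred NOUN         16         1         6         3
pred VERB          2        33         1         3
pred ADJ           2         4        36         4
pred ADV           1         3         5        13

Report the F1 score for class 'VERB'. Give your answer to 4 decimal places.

0.8250

One-vs-rest for 'VERB': TP = diagonal; FP = other classes predicted 'VERB'; FN = 'VERB' predicted as other.
F1 score = 2·TP/(2·TP+FP+FN).
VERB: TP=33, FP=2+1+3=6, FN=1+4+3=8 → 66/80 = 0.82500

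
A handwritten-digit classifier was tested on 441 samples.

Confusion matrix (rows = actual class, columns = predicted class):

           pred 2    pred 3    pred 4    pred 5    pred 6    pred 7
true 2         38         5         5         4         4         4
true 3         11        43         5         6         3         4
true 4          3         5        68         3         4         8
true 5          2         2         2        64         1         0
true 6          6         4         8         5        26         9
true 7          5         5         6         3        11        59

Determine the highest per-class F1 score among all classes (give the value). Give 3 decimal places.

0.821

Per-class F1 score (2·TP/(2·TP+FP+FN)):
  2: TP=38, FP=11+3+2+6+5=27, FN=5+5+4+4+4=22 → 76/125 = 0.6080
  3: TP=43, FP=5+5+2+4+5=21, FN=11+5+6+3+4=29 → 86/136 = 0.6324
  4: TP=68, FP=5+5+2+8+6=26, FN=3+5+3+4+8=23 → 136/185 = 0.7351
  5: TP=64, FP=4+6+3+5+3=21, FN=2+2+2+1+0=7 → 128/156 = 0.8205
  6: TP=26, FP=4+3+4+1+11=23, FN=6+4+8+5+9=32 → 52/107 = 0.4860
  7: TP=59, FP=4+4+8+0+9=25, FN=5+5+6+3+11=30 → 118/173 = 0.6821
Highest is class '5' with F1 score = 0.821.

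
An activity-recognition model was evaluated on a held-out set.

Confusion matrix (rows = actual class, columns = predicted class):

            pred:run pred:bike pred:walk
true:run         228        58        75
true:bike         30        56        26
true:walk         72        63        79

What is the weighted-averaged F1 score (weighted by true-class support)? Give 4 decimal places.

Per-class F1 score (2·TP/(2·TP+FP+FN)):
  run: TP=228, FP=30+72=102, FN=58+75=133 → 456/691 = 0.65991
  bike: TP=56, FP=58+63=121, FN=30+26=56 → 112/289 = 0.38754
  walk: TP=79, FP=75+26=101, FN=72+63=135 → 158/394 = 0.40102
Weighted-F1 score = Σ (supportᵢ/N)·F1 scoreᵢ with N=687: (361/687)·0.65991 + (112/687)·0.38754 + (214/687)·0.40102 = 0.5349

0.5349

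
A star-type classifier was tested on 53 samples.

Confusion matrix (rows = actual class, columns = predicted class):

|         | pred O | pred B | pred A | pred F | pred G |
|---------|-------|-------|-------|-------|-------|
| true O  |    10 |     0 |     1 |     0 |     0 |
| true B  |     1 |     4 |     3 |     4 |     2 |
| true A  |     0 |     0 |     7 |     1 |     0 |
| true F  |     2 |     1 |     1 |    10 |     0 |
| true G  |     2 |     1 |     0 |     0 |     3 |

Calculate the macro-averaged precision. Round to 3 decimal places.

0.637

Per-class precision (TP/(TP+FP)):
  O: TP=10, FP=1+0+2+2=5 → 10/15 = 0.6667
  B: TP=4, FP=0+0+1+1=2 → 4/6 = 0.6667
  A: TP=7, FP=1+3+1+0=5 → 7/12 = 0.5833
  F: TP=10, FP=0+4+1+0=5 → 10/15 = 0.6667
  G: TP=3, FP=0+2+0+0=2 → 3/5 = 0.6000
Macro-precision = mean = (0.6667 + 0.6667 + 0.5833 + 0.6667 + 0.6000) / 5 = 0.637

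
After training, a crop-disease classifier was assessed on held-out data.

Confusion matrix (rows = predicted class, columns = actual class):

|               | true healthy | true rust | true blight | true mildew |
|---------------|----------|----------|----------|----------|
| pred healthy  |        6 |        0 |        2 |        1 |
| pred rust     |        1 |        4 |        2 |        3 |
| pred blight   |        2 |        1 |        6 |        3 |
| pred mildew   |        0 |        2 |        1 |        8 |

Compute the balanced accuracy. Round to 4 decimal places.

Balanced accuracy = mean of per-class recall.
  healthy: recall = 6/9 = 0.66667
  rust: recall = 4/7 = 0.57143
  blight: recall = 6/11 = 0.54545
  mildew: recall = 8/15 = 0.53333
Mean = (0.66667 + 0.57143 + 0.54545 + 0.53333) / 4 = 0.5792

0.5792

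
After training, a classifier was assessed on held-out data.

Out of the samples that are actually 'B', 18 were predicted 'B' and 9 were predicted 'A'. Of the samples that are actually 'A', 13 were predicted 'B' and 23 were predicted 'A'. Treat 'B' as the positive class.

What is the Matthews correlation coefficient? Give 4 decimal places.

0.3025

MCC = (TP·TN − FP·FN) / √((TP+FP)(TP+FN)(TN+FP)(TN+FN))
Numerator = 18·23 − 13·9 = 297
Denominator = √(31·27·36·32) = √964224 = 981.9491
MCC = 297 / 981.9491 = 0.3025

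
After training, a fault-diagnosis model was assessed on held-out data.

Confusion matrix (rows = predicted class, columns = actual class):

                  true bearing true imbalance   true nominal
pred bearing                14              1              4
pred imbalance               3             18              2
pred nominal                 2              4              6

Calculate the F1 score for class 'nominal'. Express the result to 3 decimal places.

0.500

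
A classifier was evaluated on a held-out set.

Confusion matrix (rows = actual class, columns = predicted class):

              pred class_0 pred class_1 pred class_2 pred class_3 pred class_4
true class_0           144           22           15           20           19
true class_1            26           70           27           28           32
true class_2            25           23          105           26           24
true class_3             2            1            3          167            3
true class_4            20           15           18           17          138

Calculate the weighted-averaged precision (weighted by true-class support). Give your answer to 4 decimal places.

0.6237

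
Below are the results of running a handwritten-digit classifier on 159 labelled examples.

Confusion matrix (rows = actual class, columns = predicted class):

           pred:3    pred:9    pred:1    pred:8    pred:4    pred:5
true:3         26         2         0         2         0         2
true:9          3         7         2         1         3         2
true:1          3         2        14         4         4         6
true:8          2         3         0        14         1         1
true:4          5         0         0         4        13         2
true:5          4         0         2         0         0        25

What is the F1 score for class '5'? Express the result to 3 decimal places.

0.725

F1 score = 2·TP/(2·TP+FP+FN).
5: TP=25, FP=2+2+6+1+2=13, FN=4+0+2+0+0=6 → 50/69 = 0.7246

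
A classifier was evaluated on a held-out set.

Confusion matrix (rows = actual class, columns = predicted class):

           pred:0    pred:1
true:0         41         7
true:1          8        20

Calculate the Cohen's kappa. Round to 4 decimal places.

Observed agreement pₒ = trace/N = 61/76 = 0.80263
Expected agreement pₑ = Σ (rowᵢ·colᵢ)/N² = (48·49 + 28·27)/76² = 0.53809
κ = (pₒ − pₑ)/(1 − pₑ) = (0.80263 − 0.53809)/(1 − 0.53809) = 0.5727

0.5727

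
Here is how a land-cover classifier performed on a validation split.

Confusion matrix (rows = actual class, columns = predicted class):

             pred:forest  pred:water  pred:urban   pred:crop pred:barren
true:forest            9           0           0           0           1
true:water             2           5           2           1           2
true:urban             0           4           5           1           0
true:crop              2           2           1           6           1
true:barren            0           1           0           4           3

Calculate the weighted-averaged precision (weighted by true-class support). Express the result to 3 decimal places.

0.531

Per-class precision (TP/(TP+FP)):
  forest: TP=9, FP=2+0+2+0=4 → 9/13 = 0.6923
  water: TP=5, FP=0+4+2+1=7 → 5/12 = 0.4167
  urban: TP=5, FP=0+2+1+0=3 → 5/8 = 0.6250
  crop: TP=6, FP=0+1+1+4=6 → 6/12 = 0.5000
  barren: TP=3, FP=1+2+0+1=4 → 3/7 = 0.4286
Weighted-precision = Σ (supportᵢ/N)·precisionᵢ with N=52: (10/52)·0.6923 + (12/52)·0.4167 + (10/52)·0.6250 + (12/52)·0.5000 + (8/52)·0.4286 = 0.531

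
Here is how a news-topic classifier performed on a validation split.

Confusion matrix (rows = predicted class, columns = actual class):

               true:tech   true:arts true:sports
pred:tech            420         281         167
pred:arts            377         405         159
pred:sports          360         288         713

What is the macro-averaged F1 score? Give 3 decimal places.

Per-class F1 score (2·TP/(2·TP+FP+FN)):
  tech: TP=420, FP=281+167=448, FN=377+360=737 → 840/2025 = 0.4148
  arts: TP=405, FP=377+159=536, FN=281+288=569 → 810/1915 = 0.4230
  sports: TP=713, FP=360+288=648, FN=167+159=326 → 1426/2400 = 0.5942
Macro-F1 score = mean = (0.4148 + 0.4230 + 0.5942) / 3 = 0.477

0.477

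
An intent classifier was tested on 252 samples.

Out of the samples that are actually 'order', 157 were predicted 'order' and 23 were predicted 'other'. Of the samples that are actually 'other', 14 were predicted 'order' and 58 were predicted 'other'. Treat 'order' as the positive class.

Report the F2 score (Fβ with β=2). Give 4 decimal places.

0.8810

Fβ = (1+β²)·TP / ((1+β²)·TP + β²·FN + FP), with β²=4
= 5·157 / (5·157 + 4·23 + 14) = 0.8810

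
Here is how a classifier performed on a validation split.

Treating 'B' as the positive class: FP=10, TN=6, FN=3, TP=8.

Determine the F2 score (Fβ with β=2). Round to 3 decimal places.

Fβ = (1+β²)·TP / ((1+β²)·TP + β²·FN + FP), with β²=4
= 5·8 / (5·8 + 4·3 + 10) = 0.645

0.645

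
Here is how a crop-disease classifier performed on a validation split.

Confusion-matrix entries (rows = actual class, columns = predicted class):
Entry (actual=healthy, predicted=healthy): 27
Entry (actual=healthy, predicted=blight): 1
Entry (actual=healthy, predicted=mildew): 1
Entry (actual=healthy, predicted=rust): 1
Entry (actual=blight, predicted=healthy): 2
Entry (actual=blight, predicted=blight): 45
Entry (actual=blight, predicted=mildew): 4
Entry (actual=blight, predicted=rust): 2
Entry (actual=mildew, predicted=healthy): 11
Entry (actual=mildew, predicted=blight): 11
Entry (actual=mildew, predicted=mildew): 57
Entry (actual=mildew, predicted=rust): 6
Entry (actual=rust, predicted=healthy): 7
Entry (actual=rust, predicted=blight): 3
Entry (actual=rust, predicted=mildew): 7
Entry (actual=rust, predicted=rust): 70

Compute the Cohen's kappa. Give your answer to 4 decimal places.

Observed agreement pₒ = trace/N = 199/255 = 0.78039
Expected agreement pₑ = Σ (rowᵢ·colᵢ)/N² = (30·47 + 53·60 + 85·69 + 87·79)/255² = 0.26648
κ = (pₒ − pₑ)/(1 − pₑ) = (0.78039 − 0.26648)/(1 − 0.26648) = 0.7006

0.7006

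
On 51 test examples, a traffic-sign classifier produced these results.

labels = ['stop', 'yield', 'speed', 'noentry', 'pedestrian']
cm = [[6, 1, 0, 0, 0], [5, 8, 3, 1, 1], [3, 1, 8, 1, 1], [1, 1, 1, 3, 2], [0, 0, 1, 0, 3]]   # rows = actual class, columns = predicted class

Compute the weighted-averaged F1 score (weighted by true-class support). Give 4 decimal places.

0.5474

Per-class F1 score (2·TP/(2·TP+FP+FN)):
  stop: TP=6, FP=5+3+1+0=9, FN=1+0+0+0=1 → 12/22 = 0.54545
  yield: TP=8, FP=1+1+1+0=3, FN=5+3+1+1=10 → 16/29 = 0.55172
  speed: TP=8, FP=0+3+1+1=5, FN=3+1+1+1=6 → 16/27 = 0.59259
  noentry: TP=3, FP=0+1+1+0=2, FN=1+1+1+2=5 → 6/13 = 0.46154
  pedestrian: TP=3, FP=0+1+1+2=4, FN=0+0+1+0=1 → 6/11 = 0.54545
Weighted-F1 score = Σ (supportᵢ/N)·F1 scoreᵢ with N=51: (7/51)·0.54545 + (18/51)·0.55172 + (14/51)·0.59259 + (8/51)·0.46154 + (4/51)·0.54545 = 0.5474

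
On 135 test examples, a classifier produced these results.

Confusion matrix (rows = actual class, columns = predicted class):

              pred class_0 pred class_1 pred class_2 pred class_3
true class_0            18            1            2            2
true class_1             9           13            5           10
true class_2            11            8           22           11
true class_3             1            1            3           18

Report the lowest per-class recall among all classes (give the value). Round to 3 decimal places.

Per-class recall (TP/(TP+FN)):
  class_0: TP=18, FN=1+2+2=5 → 18/23 = 0.7826
  class_1: TP=13, FN=9+5+10=24 → 13/37 = 0.3514
  class_2: TP=22, FN=11+8+11=30 → 22/52 = 0.4231
  class_3: TP=18, FN=1+1+3=5 → 18/23 = 0.7826
Lowest is class 'class_1' with recall = 0.351.

0.351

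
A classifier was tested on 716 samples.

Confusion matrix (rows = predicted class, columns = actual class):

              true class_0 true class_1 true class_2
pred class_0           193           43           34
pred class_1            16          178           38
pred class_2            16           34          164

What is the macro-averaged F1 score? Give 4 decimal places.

0.7466

Per-class F1 score (2·TP/(2·TP+FP+FN)):
  class_0: TP=193, FP=43+34=77, FN=16+16=32 → 386/495 = 0.77980
  class_1: TP=178, FP=16+38=54, FN=43+34=77 → 356/487 = 0.73101
  class_2: TP=164, FP=16+34=50, FN=34+38=72 → 328/450 = 0.72889
Macro-F1 score = mean = (0.77980 + 0.73101 + 0.72889) / 3 = 0.7466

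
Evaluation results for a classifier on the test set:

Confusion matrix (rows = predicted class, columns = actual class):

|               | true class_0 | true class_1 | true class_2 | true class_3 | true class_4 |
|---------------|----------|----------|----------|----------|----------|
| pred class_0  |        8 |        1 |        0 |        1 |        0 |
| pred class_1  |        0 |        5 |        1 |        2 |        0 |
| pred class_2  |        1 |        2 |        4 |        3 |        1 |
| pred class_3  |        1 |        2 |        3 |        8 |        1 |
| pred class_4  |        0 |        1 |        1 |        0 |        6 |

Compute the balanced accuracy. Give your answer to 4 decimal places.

0.6041

Balanced accuracy = mean of per-class recall.
  class_0: recall = 8/10 = 0.80000
  class_1: recall = 5/11 = 0.45455
  class_2: recall = 4/9 = 0.44444
  class_3: recall = 8/14 = 0.57143
  class_4: recall = 6/8 = 0.75000
Mean = (0.80000 + 0.45455 + 0.44444 + 0.57143 + 0.75000) / 5 = 0.6041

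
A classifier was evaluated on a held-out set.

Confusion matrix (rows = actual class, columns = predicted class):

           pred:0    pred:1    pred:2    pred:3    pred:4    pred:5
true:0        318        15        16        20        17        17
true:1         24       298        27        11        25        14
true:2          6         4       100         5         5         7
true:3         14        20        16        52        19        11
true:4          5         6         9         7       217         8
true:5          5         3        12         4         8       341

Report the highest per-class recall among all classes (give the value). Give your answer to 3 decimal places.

Per-class recall (TP/(TP+FN)):
  0: TP=318, FN=15+16+20+17+17=85 → 318/403 = 0.7891
  1: TP=298, FN=24+27+11+25+14=101 → 298/399 = 0.7469
  2: TP=100, FN=6+4+5+5+7=27 → 100/127 = 0.7874
  3: TP=52, FN=14+20+16+19+11=80 → 52/132 = 0.3939
  4: TP=217, FN=5+6+9+7+8=35 → 217/252 = 0.8611
  5: TP=341, FN=5+3+12+4+8=32 → 341/373 = 0.9142
Highest is class '5' with recall = 0.914.

0.914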